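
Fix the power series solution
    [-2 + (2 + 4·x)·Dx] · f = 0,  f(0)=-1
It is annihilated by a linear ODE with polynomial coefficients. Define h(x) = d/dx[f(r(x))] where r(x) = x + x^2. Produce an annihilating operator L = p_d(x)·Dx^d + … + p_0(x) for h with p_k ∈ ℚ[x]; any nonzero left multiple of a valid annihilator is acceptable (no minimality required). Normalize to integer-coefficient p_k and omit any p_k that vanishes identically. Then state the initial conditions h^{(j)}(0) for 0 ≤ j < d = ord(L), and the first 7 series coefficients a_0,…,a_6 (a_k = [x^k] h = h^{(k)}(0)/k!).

f: a_k = -1, -1, 1/2, -1/2, 5/8, -7/8, 21/16, …
f∘r: x↦r, Dx↦Dx/r' in L_f ⇒ L₀.
Differentiate: ansatz ord ≤ ord L₀ ⇒ L.
L = 1 + (-1 - 4·x - 6·x^2 - 4·x^3)·Dx  (order 1).
h: a_k = -1, -1, 3/2, -3/2, 5/8, 9/8, -49/16, …
ICs: h(0) = -1.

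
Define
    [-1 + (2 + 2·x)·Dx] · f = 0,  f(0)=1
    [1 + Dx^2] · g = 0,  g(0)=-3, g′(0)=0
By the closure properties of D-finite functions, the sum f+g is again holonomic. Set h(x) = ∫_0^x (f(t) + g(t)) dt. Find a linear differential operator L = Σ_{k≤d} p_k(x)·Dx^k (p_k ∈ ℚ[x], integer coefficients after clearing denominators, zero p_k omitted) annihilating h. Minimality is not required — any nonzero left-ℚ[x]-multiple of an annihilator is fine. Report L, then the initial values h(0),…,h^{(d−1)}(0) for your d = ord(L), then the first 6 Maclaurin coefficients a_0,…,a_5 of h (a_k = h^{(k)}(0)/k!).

f: a_k = 1, 1/2, -1/8, 1/16, -5/128, 7/256, …
g: a_k = -3, 0, 3/2, 0, -1/8, 0, …
L₀ := lclm(L_f,L_g); ord L₀ ≤ 1+2.
h=∫h₀ ⇒ L = L₀·Dx.
L = (-7 - 8·x - 4·x^2)·Dx + (6 + 22·x + 24·x^2 + 8·x^3)·Dx^2 + (-7 - 8·x - 4·x^2)·Dx^3 + (6 + 22·x + 24·x^2 + 8·x^3)·Dx^4  (order 4).
h: a_k = 0, -2, 1/4, 11/24, 1/64, -21/640, …
ICs: h(0) = 0, h′(0) = -2, h′′(0) = 1/2, h′′′(0) = 11/4.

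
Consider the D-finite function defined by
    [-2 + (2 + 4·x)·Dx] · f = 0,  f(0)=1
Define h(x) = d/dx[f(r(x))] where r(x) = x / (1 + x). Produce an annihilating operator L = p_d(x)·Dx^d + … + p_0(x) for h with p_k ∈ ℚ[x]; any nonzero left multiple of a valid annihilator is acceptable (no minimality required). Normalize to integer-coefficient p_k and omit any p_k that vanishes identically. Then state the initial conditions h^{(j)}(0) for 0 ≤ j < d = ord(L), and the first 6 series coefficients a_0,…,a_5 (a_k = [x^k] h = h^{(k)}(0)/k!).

f: a_k = 1, 1, -1/2, 1/2, -5/8, 7/8, …
f∘r: x↦r, Dx↦Dx/r' in L_f ⇒ L₀.
h₀' ⇒ L via d/dx closure of L₀.
L = (-3 - 6·x) + (-1 - 4·x - 3·x^2)·Dx  (order 1).
h: a_k = 1, -3, 15/2, -37/2, 375/8, -981/8, …
ICs: h(0) = 1.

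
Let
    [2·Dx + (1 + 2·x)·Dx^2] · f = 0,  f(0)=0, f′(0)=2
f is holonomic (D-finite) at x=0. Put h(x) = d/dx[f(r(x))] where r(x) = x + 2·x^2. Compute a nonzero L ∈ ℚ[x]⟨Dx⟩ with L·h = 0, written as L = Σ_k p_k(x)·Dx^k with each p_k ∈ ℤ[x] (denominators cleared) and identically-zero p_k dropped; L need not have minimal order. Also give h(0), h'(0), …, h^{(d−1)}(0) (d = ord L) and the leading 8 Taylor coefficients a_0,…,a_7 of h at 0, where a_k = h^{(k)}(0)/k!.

f: a_k = 0, 2, -2, 8/3, -4, 32/5, -32/3, 128/7, …
h₀=f(r): pull back L_f along r ⇒ L₀.
h=h₀': d/dx-closure on L₀ ⇒ L.
L = (-2 + 8·x + 16·x^2) + (1 + 6·x + 12·x^2 + 16·x^3)·Dx  (order 1).
h: a_k = 2, 4, -16, 16, 32, -128, 128, 256, …
ICs: h(0) = 2.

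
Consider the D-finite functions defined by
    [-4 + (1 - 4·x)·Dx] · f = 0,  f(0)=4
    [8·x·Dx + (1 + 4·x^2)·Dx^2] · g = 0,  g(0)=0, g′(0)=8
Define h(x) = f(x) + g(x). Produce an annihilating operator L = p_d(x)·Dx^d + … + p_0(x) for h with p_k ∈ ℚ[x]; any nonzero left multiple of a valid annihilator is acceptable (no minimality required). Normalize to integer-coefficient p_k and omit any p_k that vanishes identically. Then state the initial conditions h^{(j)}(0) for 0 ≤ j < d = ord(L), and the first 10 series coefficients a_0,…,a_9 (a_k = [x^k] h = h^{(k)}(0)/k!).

f: a_k = 4, 16, 64, 256, 1024, 4096, 16384, 65536, 262144, 1048576, …
g: a_k = 0, 8, 0, -32/3, 0, 128/5, 0, -512/7, 0, 2048/9, …
h₀=f+g: left-lcm gives L₀, ord ≤ 3.
L = (-8 + 128·x + 96·x^2)·Dx + (13 - 8·x + 100·x^2 + 96·x^3)·Dx^2 + (-1 + 3·x + 12·x^3 + 16·x^4)·Dx^3  (order 3).
h: a_k = 4, 24, 64, 736/3, 1024, 20608/5, 16384, 458240/7, 262144, 9439232/9, …
ICs: h(0) = 4, h′(0) = 24, h′′(0) = 128.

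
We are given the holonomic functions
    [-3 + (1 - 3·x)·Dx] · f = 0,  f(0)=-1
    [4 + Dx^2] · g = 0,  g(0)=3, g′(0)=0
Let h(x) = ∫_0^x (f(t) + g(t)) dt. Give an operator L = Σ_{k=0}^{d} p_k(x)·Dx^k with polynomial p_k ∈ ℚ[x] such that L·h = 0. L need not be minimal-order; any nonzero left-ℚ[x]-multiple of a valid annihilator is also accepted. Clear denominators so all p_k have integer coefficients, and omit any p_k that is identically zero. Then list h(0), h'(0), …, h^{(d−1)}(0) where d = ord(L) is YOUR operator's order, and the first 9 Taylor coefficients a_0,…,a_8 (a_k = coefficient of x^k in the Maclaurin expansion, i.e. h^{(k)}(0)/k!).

f: a_k = -1, -3, -9, -27, -81, -243, -729, -2187, -6561, …
g: a_k = 3, 0, -6, 0, 2, 0, -4/15, 0, 2/105, …
f+g: L₀ = lclm(L_f,L_g), ord ≤ 1+2.
∫: right-multiply L₀ by Dx.
L = (348 - 144·x + 216·x^2)·Dx + (-44 + 180·x - 216·x^2 + 216·x^3)·Dx^2 + (87 - 36·x + 54·x^2)·Dx^3 + (-11 + 45·x - 54·x^2 + 54·x^3)·Dx^4  (order 4).
h: a_k = 0, 2, -3/2, -5, -27/4, -79/5, -81/2, -10939/105, -2187/8, …
ICs: h(0) = 0, h′(0) = 2, h′′(0) = -3, h′′′(0) = -30.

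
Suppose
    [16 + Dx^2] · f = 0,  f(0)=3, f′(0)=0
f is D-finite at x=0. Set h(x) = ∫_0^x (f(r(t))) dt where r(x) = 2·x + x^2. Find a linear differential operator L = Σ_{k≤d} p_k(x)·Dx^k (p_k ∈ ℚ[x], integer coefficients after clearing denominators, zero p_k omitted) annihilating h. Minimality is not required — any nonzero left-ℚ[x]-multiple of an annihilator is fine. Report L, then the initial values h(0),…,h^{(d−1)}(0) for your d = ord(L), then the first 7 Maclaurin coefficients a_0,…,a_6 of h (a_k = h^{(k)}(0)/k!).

L = (64 + 192·x + 192·x^2 + 64·x^3)·Dx - Dx^2 + (1 + x)·Dx^3  (order 3).
h: a_k = 0, 3, 0, -32, -24, 488/5, 512/3, …
ICs: h(0) = 0, h′(0) = 3, h′′(0) = 0.

f: a_k = 3, 0, -24, 0, 32, 0, -256/15, …
Change of var in L_f (x↦r) gives L₀.
Integrate: L := L₀·Dx.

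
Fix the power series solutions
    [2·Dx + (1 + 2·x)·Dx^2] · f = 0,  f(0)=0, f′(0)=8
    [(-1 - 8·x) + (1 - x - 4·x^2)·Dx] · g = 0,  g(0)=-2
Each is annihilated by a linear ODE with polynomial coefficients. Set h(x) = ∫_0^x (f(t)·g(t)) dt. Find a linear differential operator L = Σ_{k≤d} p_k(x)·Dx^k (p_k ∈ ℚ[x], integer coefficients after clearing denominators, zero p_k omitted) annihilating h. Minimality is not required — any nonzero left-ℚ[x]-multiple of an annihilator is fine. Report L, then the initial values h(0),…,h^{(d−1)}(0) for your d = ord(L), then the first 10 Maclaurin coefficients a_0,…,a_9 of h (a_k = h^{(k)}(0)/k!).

f: a_k = 0, 8, -8, 32/3, -16, 128/5, -128/3, 512/7, -128, 2048/9, …
g: a_k = -2, -2, -10, -18, -58, -130, -362, -882, -2330, -5858, …
h₀=f·g: eliminate ⇒ L₀, order ≤ 2·1.
h=∫₀ˣh₀: take L = L₀·Dx.
L = (10 + 32·x)·Dx + (22·x + 40·x^2)·Dx^2 + (-1 - x + 6·x^2 + 8·x^3)·Dx^3  (order 3).
h: a_k = 0, 0, -8, 0, -64/3, -32/3, -3344/45, -8608/105, -6572/21, -159008/315, …
ICs: h(0) = 0, h′(0) = 0, h′′(0) = -16.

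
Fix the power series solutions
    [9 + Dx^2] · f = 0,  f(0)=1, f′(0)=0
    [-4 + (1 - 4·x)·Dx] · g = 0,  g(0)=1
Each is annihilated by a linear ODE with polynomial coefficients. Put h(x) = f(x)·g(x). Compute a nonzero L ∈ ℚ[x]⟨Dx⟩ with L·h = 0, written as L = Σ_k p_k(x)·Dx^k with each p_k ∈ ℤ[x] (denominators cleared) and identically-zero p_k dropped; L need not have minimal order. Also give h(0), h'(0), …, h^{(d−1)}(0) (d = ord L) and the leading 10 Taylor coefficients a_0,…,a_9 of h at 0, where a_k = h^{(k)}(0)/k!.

f: a_k = 1, 0, -9/2, 0, 27/8, 0, -81/80, 0, 729/4480, 0, …
g: a_k = 1, 4, 16, 64, 256, 1024, 4096, 16384, 65536, 262144, …
L₀ := L_f ⊗_s L_g (sym. prod.), ord ≤ 2.
L = (-9 + 36·x) + 8·Dx + (-1 + 4·x)·Dx^2  (order 2).
h: a_k = 1, 4, 23/2, 46, 1499/8, 1499/2, 239759/80, 239759/20, 214824793/4480, 214824793/1120, …
ICs: h(0) = 1, h′(0) = 4.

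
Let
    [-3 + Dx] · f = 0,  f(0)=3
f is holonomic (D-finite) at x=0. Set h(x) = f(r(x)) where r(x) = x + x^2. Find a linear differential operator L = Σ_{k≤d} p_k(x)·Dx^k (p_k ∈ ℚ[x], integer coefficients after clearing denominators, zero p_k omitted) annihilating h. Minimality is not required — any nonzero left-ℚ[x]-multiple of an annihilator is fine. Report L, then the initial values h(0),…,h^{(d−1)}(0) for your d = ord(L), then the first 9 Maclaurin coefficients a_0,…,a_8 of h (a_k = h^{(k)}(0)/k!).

L = (-3 - 6·x) + Dx  (order 1).
h: a_k = 3, 9, 45/2, 81/2, 513/8, 3483/40, 8613/80, 13527/112, 564651/4480, …
ICs: h(0) = 3.

f: a_k = 3, 9, 27/2, 27/2, 81/8, 243/40, 243/80, 729/560, 2187/4480, …
L₀ from L_f via x↦r, Dx↦r'^{-1}Dx.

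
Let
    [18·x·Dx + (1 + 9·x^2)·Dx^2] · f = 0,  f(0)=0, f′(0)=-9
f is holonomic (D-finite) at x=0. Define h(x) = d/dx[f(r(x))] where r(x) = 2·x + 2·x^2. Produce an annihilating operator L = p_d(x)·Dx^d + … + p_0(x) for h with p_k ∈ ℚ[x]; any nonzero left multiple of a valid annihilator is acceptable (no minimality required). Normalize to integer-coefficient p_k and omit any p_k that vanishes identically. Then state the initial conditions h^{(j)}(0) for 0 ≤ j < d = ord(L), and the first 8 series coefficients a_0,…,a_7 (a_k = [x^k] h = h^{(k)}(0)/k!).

L = (-2 + 72·x + 288·x^2 + 432·x^3 + 216·x^4) + (1 + 2·x + 36·x^2 + 144·x^3 + 180·x^4 + 72·x^5)·Dx  (order 1).
h: a_k = -18, -36, 648, 2592, -20088, -138672, 513216, 6345216, …
ICs: h(0) = -18.

f: a_k = 0, -9, 0, 27, 0, -729/5, 0, 6561/7, …
h₀=f(r): pull back L_f along r ⇒ L₀.
Differentiate: ansatz ord ≤ ord L₀ ⇒ L.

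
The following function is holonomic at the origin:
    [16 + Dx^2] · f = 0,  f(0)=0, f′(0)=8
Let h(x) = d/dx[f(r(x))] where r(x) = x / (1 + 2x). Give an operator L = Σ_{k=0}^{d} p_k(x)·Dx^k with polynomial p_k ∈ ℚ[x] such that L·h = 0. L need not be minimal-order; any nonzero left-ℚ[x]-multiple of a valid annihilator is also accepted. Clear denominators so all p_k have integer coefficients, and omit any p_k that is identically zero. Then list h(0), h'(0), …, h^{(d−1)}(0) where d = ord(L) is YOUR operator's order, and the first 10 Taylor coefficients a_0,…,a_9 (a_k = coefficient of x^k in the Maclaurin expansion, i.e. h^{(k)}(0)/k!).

L = (40 + 96·x + 96·x^2) + (12 + 72·x + 144·x^2 + 96·x^3)·Dx + (1 + 8·x + 24·x^2 + 32·x^3 + 16·x^4)·Dx^2  (order 2).
h: a_k = 8, -32, 32, 256, -5504/3, 7680, -1131008/45, 3104768/45, -50444288/315, 18735104/63, …
ICs: h(0) = 8, h′(0) = -32.

f: a_k = 0, 8, 0, -64/3, 0, 256/15, 0, -2048/315, 0, 4096/2835, …
f∘r: x↦r, Dx↦Dx/r' in L_f ⇒ L₀.
h₀' ⇒ L via d/dx closure of L₀.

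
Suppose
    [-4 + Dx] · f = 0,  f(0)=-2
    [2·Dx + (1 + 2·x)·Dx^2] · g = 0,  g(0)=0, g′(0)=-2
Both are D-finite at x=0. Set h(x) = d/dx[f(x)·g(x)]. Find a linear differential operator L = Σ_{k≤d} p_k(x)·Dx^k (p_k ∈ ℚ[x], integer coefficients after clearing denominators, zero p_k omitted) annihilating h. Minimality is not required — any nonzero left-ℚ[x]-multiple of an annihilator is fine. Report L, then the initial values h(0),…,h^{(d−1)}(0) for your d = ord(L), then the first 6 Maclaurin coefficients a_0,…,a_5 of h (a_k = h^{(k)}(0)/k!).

f: a_k = -2, -8, -16, -64/3, -64/3, -256/15, …
g: a_k = 0, -2, 2, -8/3, 4, -32/5, …
L₀ := L_f ⊗_s L_g (sym. prod.), ord ≤ 2.
h=h₀': d/dx-closure on L₀ ⇒ L.
L = (16 + 64·x + 128·x^2) + (-8 - 40·x - 64·x^2)·Dx + (1 + 6·x + 8·x^2)·Dx^2  (order 2).
h: a_k = 4, 24, 64, 96, 352/3, 256/3, …
ICs: h(0) = 4, h′(0) = 24.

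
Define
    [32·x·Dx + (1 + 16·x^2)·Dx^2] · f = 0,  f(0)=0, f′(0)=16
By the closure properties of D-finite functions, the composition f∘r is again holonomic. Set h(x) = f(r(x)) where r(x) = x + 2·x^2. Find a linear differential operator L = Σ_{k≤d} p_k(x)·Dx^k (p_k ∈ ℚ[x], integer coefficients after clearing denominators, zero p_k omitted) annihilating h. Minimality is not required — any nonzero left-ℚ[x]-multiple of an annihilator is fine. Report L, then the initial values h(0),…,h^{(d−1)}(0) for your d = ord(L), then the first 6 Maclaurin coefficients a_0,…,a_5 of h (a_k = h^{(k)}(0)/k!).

f: a_k = 0, 16, 0, -256/3, 0, 4096/5, …
f∘r: x↦r, Dx↦Dx/r' in L_f ⇒ L₀.
L = (-4 + 32·x + 256·x^2 + 768·x^3 + 768·x^4)·Dx + (1 + 4·x + 16·x^2 + 128·x^3 + 320·x^4 + 256·x^5)·Dx^2  (order 2).
h: a_k = 0, 16, 32, -256/3, -512, -1024/5, …
ICs: h(0) = 0, h′(0) = 16.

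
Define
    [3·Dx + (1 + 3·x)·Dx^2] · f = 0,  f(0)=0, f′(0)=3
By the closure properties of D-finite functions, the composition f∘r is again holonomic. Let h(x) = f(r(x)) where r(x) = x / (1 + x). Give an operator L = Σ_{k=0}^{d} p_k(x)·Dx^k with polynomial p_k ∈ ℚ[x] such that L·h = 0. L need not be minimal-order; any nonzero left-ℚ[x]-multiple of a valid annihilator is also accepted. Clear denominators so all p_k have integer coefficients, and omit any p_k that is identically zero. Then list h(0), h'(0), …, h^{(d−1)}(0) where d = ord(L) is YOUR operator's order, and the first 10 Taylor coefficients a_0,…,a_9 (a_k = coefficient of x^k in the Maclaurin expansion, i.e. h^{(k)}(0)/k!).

f: a_k = 0, 3, -9/2, 9, -81/4, 243/5, -243/2, 2187/7, -6561/8, 2187, …
h₀=f(r): pull back L_f along r ⇒ L₀.
L = (5 + 8·x)·Dx + (1 + 5·x + 4·x^2)·Dx^2  (order 2).
h: a_k = 0, 3, -15/2, 21, -255/4, 1023/5, -1365/2, 16383/7, -65535/8, 29127, …
ICs: h(0) = 0, h′(0) = 3.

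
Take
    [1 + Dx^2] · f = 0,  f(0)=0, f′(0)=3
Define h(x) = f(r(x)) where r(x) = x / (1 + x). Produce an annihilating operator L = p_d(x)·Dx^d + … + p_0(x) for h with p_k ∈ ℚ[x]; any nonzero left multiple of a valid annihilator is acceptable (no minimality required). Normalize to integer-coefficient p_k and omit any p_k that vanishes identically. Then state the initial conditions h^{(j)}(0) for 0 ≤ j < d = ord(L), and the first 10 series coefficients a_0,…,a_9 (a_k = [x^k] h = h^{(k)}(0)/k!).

f: a_k = 0, 3, 0, -1/2, 0, 1/40, 0, -1/1680, 0, 1/120960, …
h₀=f(r): pull back L_f along r ⇒ L₀.
L = 1 + (2 + 6·x + 6·x^2 + 2·x^3)·Dx + (1 + 4·x + 6·x^2 + 4·x^3 + x^4)·Dx^2  (order 2).
h: a_k = 0, 3, -3, 5/2, -3/2, 1/40, 15/8, -6931/1680, 1591/240, -224179/24192, …
ICs: h(0) = 0, h′(0) = 3.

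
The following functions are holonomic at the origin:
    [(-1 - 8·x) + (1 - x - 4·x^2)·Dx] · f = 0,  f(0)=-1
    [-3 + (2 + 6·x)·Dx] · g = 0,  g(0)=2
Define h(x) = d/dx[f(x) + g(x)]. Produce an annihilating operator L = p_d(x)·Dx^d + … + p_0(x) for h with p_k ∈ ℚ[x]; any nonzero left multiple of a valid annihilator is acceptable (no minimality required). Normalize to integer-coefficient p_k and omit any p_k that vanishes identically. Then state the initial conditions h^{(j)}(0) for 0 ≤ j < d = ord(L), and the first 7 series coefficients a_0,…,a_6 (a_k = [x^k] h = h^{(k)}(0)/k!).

f: a_k = -1, -1, -5, -9, -29, -65, -181, …
g: a_k = 2, 3, -9/4, 27/8, -405/64, 1701/128, -15309/512, …
h₀=f+g: left-lcm gives L₀, ord ≤ 2.
Differentiate: ansatz ord ≤ ord L₀ ⇒ L.
L = (-594 - 4230·x - 12960·x^2 - 14400·x^3 - 17280·x^4) + (-189 - 3054·x - 16389·x^2 - 38544·x^3 - 55440·x^4 - 51840·x^5)·Dx + (46 + 350·x + 794·x^2 - 198·x^3 - 5376·x^4 - 13920·x^5 - 11520·x^6)·Dx^2  (order 2).
h: a_k = 2, -29/2, -135/8, -2261/16, -33095/128, -323943/256, -2655891/1024, …
ICs: h(0) = 2, h′(0) = -29/2.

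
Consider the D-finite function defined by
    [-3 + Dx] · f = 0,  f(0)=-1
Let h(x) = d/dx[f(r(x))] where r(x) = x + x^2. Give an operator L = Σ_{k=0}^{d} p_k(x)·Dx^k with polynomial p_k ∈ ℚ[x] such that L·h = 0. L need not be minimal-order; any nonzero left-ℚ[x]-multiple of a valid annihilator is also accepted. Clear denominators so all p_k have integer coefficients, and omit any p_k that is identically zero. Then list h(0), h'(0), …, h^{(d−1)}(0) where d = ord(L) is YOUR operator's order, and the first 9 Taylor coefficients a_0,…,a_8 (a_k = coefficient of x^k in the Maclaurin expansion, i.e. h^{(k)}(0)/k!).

f: a_k = -1, -3, -9/2, -9/2, -27/8, -81/40, -81/80, -243/560, -729/4480, …
L₀ from L_f via x↦r, Dx↦r'^{-1}Dx.
h₀' ⇒ L via d/dx closure of L₀.
L = (5 + 12·x + 12·x^2) + (-1 - 2·x)·Dx  (order 1).
h: a_k = -3, -15, -81/2, -171/2, -1161/8, -8613/40, -4509/16, -188217/560, -1646811/4480, …
ICs: h(0) = -3.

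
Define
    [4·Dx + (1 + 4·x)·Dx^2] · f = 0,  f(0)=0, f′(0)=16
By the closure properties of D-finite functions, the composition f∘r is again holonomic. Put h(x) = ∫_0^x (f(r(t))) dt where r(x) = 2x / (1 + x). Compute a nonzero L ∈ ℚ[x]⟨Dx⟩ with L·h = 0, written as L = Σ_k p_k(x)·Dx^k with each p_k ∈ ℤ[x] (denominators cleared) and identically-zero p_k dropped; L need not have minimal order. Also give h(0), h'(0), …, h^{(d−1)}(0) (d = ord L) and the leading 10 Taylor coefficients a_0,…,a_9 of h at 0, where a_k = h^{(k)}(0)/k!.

L = (10 + 18·x)·Dx^2 + (1 + 10·x + 9·x^2)·Dx^3  (order 3).
h: a_k = 0, 0, 16, -160/3, 728/3, -1312, 118096/15, -151840/3, 2391484/7, -21523360/9, …
ICs: h(0) = 0, h′(0) = 0, h′′(0) = 32.

f: a_k = 0, 16, -32, 256/3, -256, 4096/5, -8192/3, 65536/7, -32768, 1048576/9, …
h₀=f(r): pull back L_f along r ⇒ L₀.
h=∫h₀ ⇒ L = L₀·Dx.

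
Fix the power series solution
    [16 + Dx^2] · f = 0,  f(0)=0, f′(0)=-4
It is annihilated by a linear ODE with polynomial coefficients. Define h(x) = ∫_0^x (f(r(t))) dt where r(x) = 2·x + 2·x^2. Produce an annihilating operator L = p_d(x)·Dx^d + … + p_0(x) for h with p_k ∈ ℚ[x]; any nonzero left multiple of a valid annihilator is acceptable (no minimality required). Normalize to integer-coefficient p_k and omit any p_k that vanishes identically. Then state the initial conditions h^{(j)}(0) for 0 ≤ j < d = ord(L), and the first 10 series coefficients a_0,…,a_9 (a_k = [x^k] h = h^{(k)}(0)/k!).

f: a_k = 0, -4, 0, 32/3, 0, -128/15, 0, 1024/315, 0, -2048/2835, …
f∘r: x↦r, Dx↦Dx/r' in L_f ⇒ L₀.
Integrate: L := L₀·Dx.
L = (64 + 384·x + 768·x^2 + 512·x^3)·Dx - 2·Dx^2 + (1 + 2·x)·Dx^3  (order 3).
h: a_k = 0, 0, -4, -8/3, 64/3, 256/5, -128/45, -1280/7, -91136/315, 8192/405, …
ICs: h(0) = 0, h′(0) = 0, h′′(0) = -8.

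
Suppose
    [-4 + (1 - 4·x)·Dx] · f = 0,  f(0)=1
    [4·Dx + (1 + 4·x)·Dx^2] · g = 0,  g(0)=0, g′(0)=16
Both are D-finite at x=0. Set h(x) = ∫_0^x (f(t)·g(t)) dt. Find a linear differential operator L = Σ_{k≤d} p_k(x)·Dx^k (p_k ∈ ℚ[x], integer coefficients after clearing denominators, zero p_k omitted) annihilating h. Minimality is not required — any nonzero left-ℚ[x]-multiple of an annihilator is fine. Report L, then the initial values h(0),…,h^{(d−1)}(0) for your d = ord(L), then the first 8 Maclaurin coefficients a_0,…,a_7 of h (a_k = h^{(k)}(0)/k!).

f: a_k = 1, 4, 16, 64, 256, 1024, 4096, 16384, …
g: a_k = 0, 16, -32, 256/3, -256, 4096/5, -8192/3, 65536/7, …
Product ⇒ symmetric product L₀, ord ≤ 2.
∫: right-multiply L₀ by Dx.
L = 16·Dx + (4 + 48·x)·Dx^2 + (-1 + 16·x^2)·Dx^3  (order 3).
h: a_k = 0, 0, 8, 32/3, 160/3, 1792/15, 24064/45, 151552/105, …
ICs: h(0) = 0, h′(0) = 0, h′′(0) = 16.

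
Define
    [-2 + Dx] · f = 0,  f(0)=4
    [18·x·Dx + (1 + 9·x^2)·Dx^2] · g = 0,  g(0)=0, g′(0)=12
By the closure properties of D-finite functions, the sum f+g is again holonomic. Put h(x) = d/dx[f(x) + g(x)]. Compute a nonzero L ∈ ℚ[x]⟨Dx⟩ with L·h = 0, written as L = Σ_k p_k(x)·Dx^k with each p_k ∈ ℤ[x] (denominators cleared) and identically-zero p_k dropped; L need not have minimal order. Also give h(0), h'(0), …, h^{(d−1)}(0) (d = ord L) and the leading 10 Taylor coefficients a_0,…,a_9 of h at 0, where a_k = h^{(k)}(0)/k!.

f: a_k = 4, 8, 8, 16/3, 8/3, 16/15, 16/45, 32/315, 8/315, 16/2835, …
g: a_k = 0, 12, 0, -36, 0, 972/5, 0, -8748/7, 0, 8748, …
h₀=f+g: left-lcm gives L₀, ord ≤ 3.
h=h₀': d/dx-closure on L₀ ⇒ L.
L = (18 - 36·x - 486·x^2 - 324·x^3) + (-11 + 207·x^2 - 162·x^4)·Dx + (1 + 9·x + 18·x^2 + 81·x^3 + 81·x^4)·Dx^2  (order 2).
h: a_k = 20, 16, -92, 32/3, 2932/3, 32/15, -393628/45, 64/315, 24800596/315, 32/2835, …
ICs: h(0) = 20, h′(0) = 16.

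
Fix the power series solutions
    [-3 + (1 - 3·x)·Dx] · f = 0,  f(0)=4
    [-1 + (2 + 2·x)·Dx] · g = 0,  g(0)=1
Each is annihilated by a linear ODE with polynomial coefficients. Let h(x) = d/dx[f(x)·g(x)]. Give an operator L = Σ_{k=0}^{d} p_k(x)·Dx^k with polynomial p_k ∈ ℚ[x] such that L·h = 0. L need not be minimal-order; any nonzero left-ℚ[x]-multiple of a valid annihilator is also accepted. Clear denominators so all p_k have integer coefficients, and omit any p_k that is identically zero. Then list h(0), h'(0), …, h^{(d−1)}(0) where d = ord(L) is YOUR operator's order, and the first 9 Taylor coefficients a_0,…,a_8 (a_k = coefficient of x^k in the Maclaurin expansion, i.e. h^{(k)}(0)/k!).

f: a_k = 4, 12, 36, 108, 324, 972, 2916, 8748, 26244, …
g: a_k = 1, 1/2, -1/8, 1/16, -5/128, 7/256, -21/1024, 33/2048, -429/32768, …
Product ⇒ symmetric product L₀, ord ≤ 1.
h₀' ⇒ L via d/dx closure of L₀.
L = (83 + 126·x + 27·x^2) + (-14 + 22·x + 54·x^2 + 18·x^3)·Dx  (order 1).
h: a_k = 14, 83, 1497/4, 11971/8, 359165/64, 2585925/128, 36203181/512, 248249955/1024, 13405504005/16384, …
ICs: h(0) = 14.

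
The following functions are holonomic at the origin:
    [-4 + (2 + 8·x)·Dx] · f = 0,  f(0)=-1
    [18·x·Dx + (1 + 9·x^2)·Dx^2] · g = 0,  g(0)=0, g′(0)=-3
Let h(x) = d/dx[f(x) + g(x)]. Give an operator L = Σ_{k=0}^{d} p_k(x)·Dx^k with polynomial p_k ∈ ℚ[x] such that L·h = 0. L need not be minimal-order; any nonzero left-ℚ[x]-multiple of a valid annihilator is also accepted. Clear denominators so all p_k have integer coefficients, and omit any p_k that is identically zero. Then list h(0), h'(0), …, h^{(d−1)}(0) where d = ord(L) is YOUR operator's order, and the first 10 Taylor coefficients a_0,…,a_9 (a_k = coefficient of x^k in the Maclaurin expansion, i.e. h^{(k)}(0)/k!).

L = (-18 - 180·x + 486·x^2 + 972·x^3) + (-15 - 72·x - 9·x^2 + 1944·x^3 + 3402·x^4)·Dx + (-1 + 5·x + 54·x^2 + 153·x^3 + 567·x^4 + 972·x^5)·Dx^2  (order 2).
h: a_k = -5, 4, 15, 40, -383, 504, 339, 6864, -45423, 97240, …
ICs: h(0) = -5, h′(0) = 4.

f: a_k = -1, -2, 2, -4, 10, -28, 84, -264, 858, -2860, …
g: a_k = 0, -3, 0, 9, 0, -243/5, 0, 2187/7, 0, -2187, …
Sum ⇒ L₀ = lclm(L_f,L_g) in ℚ(x)⟨Dx⟩.
Derive L from L₀ (diff closure).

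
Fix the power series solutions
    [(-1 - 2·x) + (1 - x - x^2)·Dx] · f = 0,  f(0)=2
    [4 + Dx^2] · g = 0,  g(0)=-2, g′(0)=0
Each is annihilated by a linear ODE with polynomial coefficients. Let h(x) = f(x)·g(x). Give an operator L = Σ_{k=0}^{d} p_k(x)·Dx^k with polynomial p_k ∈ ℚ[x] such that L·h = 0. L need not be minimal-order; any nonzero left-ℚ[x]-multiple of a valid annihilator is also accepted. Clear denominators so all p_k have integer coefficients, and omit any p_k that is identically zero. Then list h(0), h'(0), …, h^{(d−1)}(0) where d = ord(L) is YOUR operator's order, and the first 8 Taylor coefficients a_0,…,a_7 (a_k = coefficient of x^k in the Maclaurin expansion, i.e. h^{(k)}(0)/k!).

L = (-2 + 4·x + 4·x^2) + (2 + 4·x)·Dx + (-1 + x + x^2)·Dx^2  (order 2).
h: a_k = -4, -4, 0, -4, -20/3, -32/3, -764/45, -1244/45, …
ICs: h(0) = -4, h′(0) = -4.

f: a_k = 2, 2, 4, 6, 10, 16, 26, 42, …
g: a_k = -2, 0, 4, 0, -4/3, 0, 8/45, 0, …
L₀ := L_f ⊗_s L_g (sym. prod.), ord ≤ 2.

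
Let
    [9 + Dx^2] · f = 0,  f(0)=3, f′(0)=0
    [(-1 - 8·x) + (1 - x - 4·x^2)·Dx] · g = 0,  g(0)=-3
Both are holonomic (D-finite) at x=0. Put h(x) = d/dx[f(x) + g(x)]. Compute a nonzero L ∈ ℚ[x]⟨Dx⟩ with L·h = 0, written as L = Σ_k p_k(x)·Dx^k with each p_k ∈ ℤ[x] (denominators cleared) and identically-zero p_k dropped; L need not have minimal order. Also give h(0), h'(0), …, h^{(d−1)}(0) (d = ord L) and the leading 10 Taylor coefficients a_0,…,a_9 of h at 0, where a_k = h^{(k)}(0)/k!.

f: a_k = 3, 0, -27/2, 0, 81/8, 0, -243/80, 0, 2187/4480, 0, …
g: a_k = -3, -3, -15, -27, -87, -195, -543, -1323, -3495, -8787, …
f+g: L₀ = lclm(L_f,L_g), ord ≤ 2+1.
Differentiate: ansatz ord ≤ ord L₀ ⇒ L.
L = (2358 + 13068·x + 57006·x^2 + 38520·x^3 + 83520·x^4 + 31104·x^5 + 41472·x^6) + (-189 - 1413·x + 1251·x^2 + 4203·x^3 + 5580·x^4 + 11952·x^5 + 12096·x^6 + 13824·x^7)·Dx + (262 + 1452·x + 6334·x^2 + 4280·x^3 + 9280·x^4 + 3456·x^5 + 4608·x^6)·Dx^2 + (-21 - 157·x + 139·x^2 + 467·x^3 + 620·x^4 + 1328·x^5 + 1344·x^6 + 1536·x^7)·Dx^3  (order 3).
h: a_k = -3, -57, -81, -615/2, -975, -131049/40, -9261, -15655413/560, -79083, -1019963787/4480, …
ICs: h(0) = -3, h′(0) = -57, h′′(0) = -162.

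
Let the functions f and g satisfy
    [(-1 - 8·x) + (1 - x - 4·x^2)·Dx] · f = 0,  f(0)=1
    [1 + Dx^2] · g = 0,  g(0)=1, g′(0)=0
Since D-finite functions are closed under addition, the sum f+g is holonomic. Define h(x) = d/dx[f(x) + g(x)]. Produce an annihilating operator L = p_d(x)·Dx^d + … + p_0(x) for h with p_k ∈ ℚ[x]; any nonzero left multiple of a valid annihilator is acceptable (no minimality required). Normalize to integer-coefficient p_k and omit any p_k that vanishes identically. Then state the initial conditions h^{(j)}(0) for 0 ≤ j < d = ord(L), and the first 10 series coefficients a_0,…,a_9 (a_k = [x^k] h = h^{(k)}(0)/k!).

L = (706 + 4324·x + 19178·x^2 + 15080·x^3 + 30400·x^4 + 1152·x^5 + 1536·x^6) + (-55 - 431·x + 153·x^2 + 1009·x^3 + 3620·x^4 + 5904·x^5 + 448·x^6 + 512·x^7)·Dx + (706 + 4324·x + 19178·x^2 + 15080·x^3 + 30400·x^4 + 1152·x^5 + 1536·x^6)·Dx^2 + (-55 - 431·x + 153·x^2 + 1009·x^3 + 3620·x^4 + 5904·x^5 + 448·x^6 + 512·x^7)·Dx^3  (order 3).
h: a_k = 1, 9, 27, 697/6, 325, 130319/120, 3087, 46972801/5040, 26361, 27538963199/362880, …
ICs: h(0) = 1, h′(0) = 9, h′′(0) = 54.

f: a_k = 1, 1, 5, 9, 29, 65, 181, 441, 1165, 2929, …
g: a_k = 1, 0, -1/2, 0, 1/24, 0, -1/720, 0, 1/40320, 0, …
Sum ⇒ L₀ = lclm(L_f,L_g) in ℚ(x)⟨Dx⟩.
Differentiate: ansatz ord ≤ ord L₀ ⇒ L.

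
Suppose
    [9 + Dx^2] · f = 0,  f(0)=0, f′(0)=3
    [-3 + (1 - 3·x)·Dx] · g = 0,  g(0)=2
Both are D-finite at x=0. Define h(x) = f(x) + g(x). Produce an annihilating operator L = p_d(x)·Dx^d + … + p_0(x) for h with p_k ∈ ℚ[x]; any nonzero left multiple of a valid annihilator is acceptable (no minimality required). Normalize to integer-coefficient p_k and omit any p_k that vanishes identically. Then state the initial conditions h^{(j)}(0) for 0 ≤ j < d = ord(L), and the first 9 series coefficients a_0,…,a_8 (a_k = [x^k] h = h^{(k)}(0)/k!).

L = (-63 + 54·x - 81·x^2) + (9 - 45·x + 81·x^2 - 81·x^3)·Dx + (-7 + 6·x - 9·x^2)·Dx^2 + (1 - 5·x + 9·x^2 - 9·x^3)·Dx^3  (order 3).
h: a_k = 2, 9, 18, 99/2, 162, 19521/40, 1458, 2449197/560, 13122, …
ICs: h(0) = 2, h′(0) = 9, h′′(0) = 36.

f: a_k = 0, 3, 0, -9/2, 0, 81/40, 0, -243/560, 0, …
g: a_k = 2, 6, 18, 54, 162, 486, 1458, 4374, 13122, …
L₀ := lclm(L_f,L_g); ord L₀ ≤ 2+1.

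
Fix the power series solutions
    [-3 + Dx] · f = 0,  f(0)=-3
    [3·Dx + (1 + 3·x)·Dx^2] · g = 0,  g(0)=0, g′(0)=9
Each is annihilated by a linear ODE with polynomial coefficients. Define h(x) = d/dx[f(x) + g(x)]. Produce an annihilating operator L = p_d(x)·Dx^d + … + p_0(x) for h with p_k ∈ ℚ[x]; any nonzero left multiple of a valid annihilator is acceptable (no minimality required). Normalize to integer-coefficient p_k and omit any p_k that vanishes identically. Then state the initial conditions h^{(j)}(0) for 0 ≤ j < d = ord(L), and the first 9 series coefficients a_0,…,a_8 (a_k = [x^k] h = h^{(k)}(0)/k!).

f: a_k = -3, -9, -27/2, -27/2, -81/8, -243/40, -243/80, -729/560, -2187/4480, …
g: a_k = 0, 9, -27/2, 27, -243/4, 729/5, -729/2, 6561/7, -19683/8, …
h₀=f+g: left-lcm gives L₀, ord ≤ 3.
h₀' ⇒ L via d/dx closure of L₀.
L = (-27 - 27·x) + (3 - 18·x - 27·x^2)·Dx + (2 + 9·x + 9·x^2)·Dx^2  (order 2).
h: a_k = 0, -54, 81/2, -567/2, 5589/8, -88209/40, 524151/80, -11024667/560, 264532959/4480, …
ICs: h(0) = 0, h′(0) = -54.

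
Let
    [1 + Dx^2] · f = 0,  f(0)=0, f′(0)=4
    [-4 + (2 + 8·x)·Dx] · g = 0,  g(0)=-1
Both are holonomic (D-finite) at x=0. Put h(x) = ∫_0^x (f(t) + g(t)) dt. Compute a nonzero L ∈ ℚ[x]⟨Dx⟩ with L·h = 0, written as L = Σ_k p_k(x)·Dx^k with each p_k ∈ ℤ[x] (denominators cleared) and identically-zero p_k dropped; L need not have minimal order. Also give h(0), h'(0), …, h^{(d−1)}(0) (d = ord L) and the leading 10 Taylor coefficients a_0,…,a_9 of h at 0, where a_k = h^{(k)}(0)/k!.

f: a_k = 0, 4, 0, -2/3, 0, 1/30, 0, -1/1260, 0, 1/90720, …
g: a_k = -1, -2, 2, -4, 10, -28, 84, -264, 858, -2860, …
Weyl lclm of L_f,L_g ⇒ L₀ (ord ≤ 3).
h=∫h₀ ⇒ L = L₀·Dx.
L = (-26 - 16·x - 32·x^2)·Dx + (-3 - 4·x + 48·x^2 + 64·x^3)·Dx^2 + (-26 - 16·x - 32·x^2)·Dx^3 + (-3 - 4·x + 48·x^2 + 64·x^3)·Dx^4  (order 4).
h: a_k = 0, -1, 1, 2/3, -7/6, 2, -839/180, 12, -332641/10080, 286/3, …
ICs: h(0) = 0, h′(0) = -1, h′′(0) = 2, h′′′(0) = 4.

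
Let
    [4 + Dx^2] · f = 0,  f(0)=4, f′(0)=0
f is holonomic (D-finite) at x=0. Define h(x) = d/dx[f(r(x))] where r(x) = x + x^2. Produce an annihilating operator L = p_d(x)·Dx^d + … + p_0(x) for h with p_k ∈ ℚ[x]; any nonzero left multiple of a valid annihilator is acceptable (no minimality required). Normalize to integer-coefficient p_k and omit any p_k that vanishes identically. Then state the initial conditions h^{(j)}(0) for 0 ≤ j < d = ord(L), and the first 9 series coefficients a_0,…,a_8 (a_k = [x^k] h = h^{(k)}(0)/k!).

L = (16 + 32·x + 96·x^2 + 128·x^3 + 64·x^4) + (-6 - 12·x)·Dx + (1 + 4·x + 4·x^2)·Dx^2  (order 2).
h: a_k = 0, -16, -48, -64/3, 160/3, 1408/15, 896/15, -6656/315, -2176/35, …
ICs: h(0) = 0, h′(0) = -16.

f: a_k = 4, 0, -8, 0, 8/3, 0, -16/45, 0, 8/315, …
f∘r: x↦r, Dx↦Dx/r' in L_f ⇒ L₀.
h=h₀': d/dx-closure on L₀ ⇒ L.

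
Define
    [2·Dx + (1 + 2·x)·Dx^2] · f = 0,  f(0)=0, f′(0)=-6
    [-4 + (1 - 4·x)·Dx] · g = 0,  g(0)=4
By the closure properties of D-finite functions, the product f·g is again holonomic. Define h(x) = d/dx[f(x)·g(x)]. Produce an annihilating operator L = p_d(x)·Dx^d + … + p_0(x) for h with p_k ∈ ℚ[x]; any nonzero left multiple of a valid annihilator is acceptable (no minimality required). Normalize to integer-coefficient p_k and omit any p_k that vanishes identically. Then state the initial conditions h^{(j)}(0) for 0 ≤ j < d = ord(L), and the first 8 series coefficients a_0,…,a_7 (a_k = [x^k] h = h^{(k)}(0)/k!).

L = 32 + (8 + 40·x)·Dx + (-1 + 2·x + 8·x^2)·Dx^2  (order 2).
h: a_k = -24, -144, -960, -4928, -25024, -596736/5, -2792448/5, -89250816/35, …
ICs: h(0) = -24, h′(0) = -144.

f: a_k = 0, -6, 6, -8, 12, -96/5, 32, -384/7, …
g: a_k = 4, 16, 64, 256, 1024, 4096, 16384, 65536, …
h₀=f·g: eliminate ⇒ L₀, order ≤ 2·1.
h₀' ⇒ L via d/dx closure of L₀.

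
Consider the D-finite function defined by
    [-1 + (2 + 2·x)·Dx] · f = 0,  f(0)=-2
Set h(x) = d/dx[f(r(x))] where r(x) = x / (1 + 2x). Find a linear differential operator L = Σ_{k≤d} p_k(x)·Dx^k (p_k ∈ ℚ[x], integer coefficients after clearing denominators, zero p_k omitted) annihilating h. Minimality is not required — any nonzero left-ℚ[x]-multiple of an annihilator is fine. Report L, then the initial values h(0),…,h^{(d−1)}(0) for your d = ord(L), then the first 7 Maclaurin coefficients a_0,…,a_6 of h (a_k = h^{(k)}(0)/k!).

f: a_k = -2, -1, 1/4, -1/8, 5/64, -7/128, 21/512, …
f∘r: x↦r, Dx↦Dx/r' in L_f ⇒ L₀.
h₀' ⇒ L via d/dx closure of L₀.
L = (-9 - 24·x) + (-2 - 10·x - 12·x^2)·Dx  (order 1).
h: a_k = -1, 9/2, -123/8, 757/16, -17715/128, 100935/256, -1134735/1024, …
ICs: h(0) = -1.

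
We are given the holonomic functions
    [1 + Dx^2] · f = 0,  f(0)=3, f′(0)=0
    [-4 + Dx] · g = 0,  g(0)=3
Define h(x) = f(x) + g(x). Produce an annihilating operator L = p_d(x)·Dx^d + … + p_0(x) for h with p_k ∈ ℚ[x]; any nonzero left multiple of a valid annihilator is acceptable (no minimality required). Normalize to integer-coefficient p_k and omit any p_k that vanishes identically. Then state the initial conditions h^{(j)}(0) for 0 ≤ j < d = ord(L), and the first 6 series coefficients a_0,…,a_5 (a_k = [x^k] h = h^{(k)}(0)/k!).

L = -4 + Dx - 4·Dx^2 + Dx^3  (order 3).
h: a_k = 6, 12, 45/2, 32, 257/8, 128/5, …
ICs: h(0) = 6, h′(0) = 12, h′′(0) = 45.

f: a_k = 3, 0, -3/2, 0, 1/8, 0, …
g: a_k = 3, 12, 24, 32, 32, 128/5, …
f+g: L₀ = lclm(L_f,L_g), ord ≤ 2+1.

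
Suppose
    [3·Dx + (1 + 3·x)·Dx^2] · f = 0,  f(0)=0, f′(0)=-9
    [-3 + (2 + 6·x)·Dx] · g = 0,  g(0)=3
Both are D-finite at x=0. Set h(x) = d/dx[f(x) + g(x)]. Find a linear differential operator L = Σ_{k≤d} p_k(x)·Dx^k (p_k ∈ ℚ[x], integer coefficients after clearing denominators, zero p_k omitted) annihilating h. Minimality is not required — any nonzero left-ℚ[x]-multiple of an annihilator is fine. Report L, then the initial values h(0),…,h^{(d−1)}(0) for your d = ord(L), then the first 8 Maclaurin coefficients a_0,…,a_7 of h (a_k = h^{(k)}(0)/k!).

f: a_k = 0, -9, 27/2, -27, 243/4, -729/5, 729/2, -6561/7, …
g: a_k = 3, 9/2, -27/8, 81/16, -1215/128, 5103/256, -45927/1024, 216513/2048, …
f+g: L₀ = lclm(L_f,L_g), ord ≤ 2+1.
h₀' ⇒ L via d/dx closure of L₀.
L = 9 + (15 + 45·x)·Dx + (2 + 12·x + 18·x^2)·Dx^2  (order 2).
h: a_k = -9/2, 81/4, -1053/16, 6561/32, -161109/256, 981963/512, -11921337/2048, 72177561/4096, …
ICs: h(0) = -9/2, h′(0) = 81/4.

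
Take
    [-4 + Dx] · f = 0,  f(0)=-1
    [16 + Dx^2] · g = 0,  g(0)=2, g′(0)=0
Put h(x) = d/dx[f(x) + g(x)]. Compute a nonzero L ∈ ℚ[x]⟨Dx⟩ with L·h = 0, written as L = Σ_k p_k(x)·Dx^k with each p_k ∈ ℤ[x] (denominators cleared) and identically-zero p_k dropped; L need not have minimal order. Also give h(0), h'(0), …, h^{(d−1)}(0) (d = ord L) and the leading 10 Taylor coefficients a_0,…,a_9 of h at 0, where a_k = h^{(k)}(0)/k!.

f: a_k = -1, -4, -8, -32/3, -32/3, -128/15, -256/45, -1024/315, -512/315, -2048/2835, …
g: a_k = 2, 0, -16, 0, 64/3, 0, -512/45, 0, 1024/315, 0, …
L₀ := lclm(L_f,L_g); ord L₀ ≤ 1+2.
h=h₀': d/dx-closure on L₀ ⇒ L.
L = 64 - 16·Dx + 4·Dx^2 - Dx^3  (order 3).
h: a_k = -4, -48, -32, 128/3, -128/3, -512/5, -1024/45, 4096/315, -2048/315, -8192/945, …
ICs: h(0) = -4, h′(0) = -48, h′′(0) = -64.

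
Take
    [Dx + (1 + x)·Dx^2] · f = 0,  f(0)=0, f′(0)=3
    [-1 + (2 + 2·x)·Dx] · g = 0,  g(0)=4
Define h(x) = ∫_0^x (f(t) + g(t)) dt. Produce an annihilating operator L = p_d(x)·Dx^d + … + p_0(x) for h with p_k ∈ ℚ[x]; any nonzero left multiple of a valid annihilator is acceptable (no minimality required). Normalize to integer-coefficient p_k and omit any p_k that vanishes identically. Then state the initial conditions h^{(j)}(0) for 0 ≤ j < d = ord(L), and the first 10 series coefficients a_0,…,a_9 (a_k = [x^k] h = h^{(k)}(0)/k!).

L = Dx^2 + (5 + 5·x)·Dx^3 + (2 + 4·x + 2·x^2)·Dx^4  (order 4).
h: a_k = 0, 4, 5/2, -2/3, 5/16, -29/160, 227/1920, -149/1792, 1767/28672, -389/8192, …
ICs: h(0) = 0, h′(0) = 4, h′′(0) = 5, h′′′(0) = -4.

f: a_k = 0, 3, -3/2, 1, -3/4, 3/5, -1/2, 3/7, -3/8, 1/3, …
g: a_k = 4, 2, -1/2, 1/4, -5/32, 7/64, -21/256, 33/512, -429/8192, 715/16384, …
Sum ⇒ L₀ = lclm(L_f,L_g) in ℚ(x)⟨Dx⟩.
h=∫₀ˣh₀: take L = L₀·Dx.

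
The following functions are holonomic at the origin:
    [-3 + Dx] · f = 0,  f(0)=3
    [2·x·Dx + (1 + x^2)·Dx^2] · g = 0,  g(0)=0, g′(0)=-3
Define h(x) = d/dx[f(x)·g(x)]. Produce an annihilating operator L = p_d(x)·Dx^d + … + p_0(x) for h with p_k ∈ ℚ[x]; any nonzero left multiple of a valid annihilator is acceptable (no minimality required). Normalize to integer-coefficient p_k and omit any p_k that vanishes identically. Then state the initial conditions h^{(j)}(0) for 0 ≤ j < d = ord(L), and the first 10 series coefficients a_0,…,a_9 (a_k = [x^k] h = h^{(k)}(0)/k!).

f: a_k = 3, 9, 27/2, 27/2, 81/8, 243/40, 243/80, 729/560, 2187/4480, 729/4480, …
g: a_k = 0, -3, 0, 1, 0, -3/5, 0, 3/7, 0, -1/3, …
h₀=f·g: eliminate ⇒ L₀, order ≤ 1·2.
Differentiate: ansatz ord ≤ ord L₀ ⇒ L.
L = (21 - 36·x + 72·x^2 - 36·x^3 + 27·x^4) + (-16 + 18·x - 42·x^2 + 18·x^3 - 18·x^4)·Dx + (3 - 2·x + 6·x^2 - 2·x^3 + 3·x^4)·Dx^2  (order 2).
h: a_k = -9, -54, -225/2, -126, -747/8, -243/4, -3249/80, -1161/70, 11439/4480, -1023/2240, …
ICs: h(0) = -9, h′(0) = -54.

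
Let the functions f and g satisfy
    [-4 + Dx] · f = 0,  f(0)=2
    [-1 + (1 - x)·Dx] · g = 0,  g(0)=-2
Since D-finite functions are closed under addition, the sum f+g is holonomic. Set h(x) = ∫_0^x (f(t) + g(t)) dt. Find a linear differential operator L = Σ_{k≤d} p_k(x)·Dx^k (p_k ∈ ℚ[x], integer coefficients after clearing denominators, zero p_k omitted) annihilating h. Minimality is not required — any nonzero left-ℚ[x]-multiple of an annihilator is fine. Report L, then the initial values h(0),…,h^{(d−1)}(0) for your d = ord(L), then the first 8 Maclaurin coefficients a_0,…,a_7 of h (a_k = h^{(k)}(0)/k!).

f: a_k = 2, 8, 16, 64/3, 64/3, 256/15, 512/45, 2048/315, …
g: a_k = -2, -2, -2, -2, -2, -2, -2, -2, …
Sum ⇒ L₀ = lclm(L_f,L_g) in ℚ(x)⟨Dx⟩.
Integrate: L := L₀·Dx.
L = (-8 + 16·x)·Dx + (14 - 32·x + 16·x^2)·Dx^2 + (-3 + 7·x - 4·x^2)·Dx^3  (order 3).
h: a_k = 0, 0, 3, 14/3, 29/6, 58/15, 113/45, 422/315, …
ICs: h(0) = 0, h′(0) = 0, h′′(0) = 6.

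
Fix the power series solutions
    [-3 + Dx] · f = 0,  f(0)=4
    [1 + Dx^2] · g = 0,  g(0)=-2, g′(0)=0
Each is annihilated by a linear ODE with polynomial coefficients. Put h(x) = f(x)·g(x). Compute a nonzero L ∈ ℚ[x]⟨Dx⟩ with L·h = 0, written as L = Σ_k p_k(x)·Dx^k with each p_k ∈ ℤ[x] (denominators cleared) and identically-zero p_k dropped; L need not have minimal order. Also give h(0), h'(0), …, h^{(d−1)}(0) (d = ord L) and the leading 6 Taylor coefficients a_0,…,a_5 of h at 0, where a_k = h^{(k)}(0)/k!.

f: a_k = 4, 12, 18, 18, 27/2, 81/10, …
g: a_k = -2, 0, 1, 0, -1/12, 0, …
L₀ := L_f ⊗_s L_g (sym. prod.), ord ≤ 2.
L = 10 - 6·Dx + Dx^2  (order 2).
h: a_k = -8, -24, -32, -24, -28/3, 4/5, …
ICs: h(0) = -8, h′(0) = -24.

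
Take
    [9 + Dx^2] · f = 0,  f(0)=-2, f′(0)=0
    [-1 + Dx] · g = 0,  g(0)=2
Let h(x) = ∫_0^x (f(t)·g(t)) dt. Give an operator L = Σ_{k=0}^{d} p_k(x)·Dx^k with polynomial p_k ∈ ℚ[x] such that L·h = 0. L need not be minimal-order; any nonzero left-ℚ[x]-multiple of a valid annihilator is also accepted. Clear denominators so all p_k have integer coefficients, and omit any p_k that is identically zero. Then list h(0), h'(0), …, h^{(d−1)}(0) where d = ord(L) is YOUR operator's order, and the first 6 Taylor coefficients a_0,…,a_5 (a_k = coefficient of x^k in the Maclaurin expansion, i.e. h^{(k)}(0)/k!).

f: a_k = -2, 0, 9, 0, -27/4, 0, …
g: a_k = 2, 2, 1, 1/3, 1/12, 1/60, …
f·g: L₀ = L_f ⊗_s L_g, ord ≤ 2·1.
Integrate: L := L₀·Dx.
L = 10·Dx - 2·Dx^2 + Dx^3  (order 3).
h: a_k = 0, -4, -2, 16/3, 13/3, -14/15, …
ICs: h(0) = 0, h′(0) = -4, h′′(0) = -4.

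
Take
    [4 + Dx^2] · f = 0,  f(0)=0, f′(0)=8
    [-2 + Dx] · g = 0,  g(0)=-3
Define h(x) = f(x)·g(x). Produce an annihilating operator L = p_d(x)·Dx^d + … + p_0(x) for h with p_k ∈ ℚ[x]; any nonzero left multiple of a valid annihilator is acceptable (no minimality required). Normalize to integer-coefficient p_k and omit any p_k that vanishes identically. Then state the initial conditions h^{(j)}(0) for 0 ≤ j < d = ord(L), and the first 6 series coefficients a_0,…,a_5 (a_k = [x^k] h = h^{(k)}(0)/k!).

f: a_k = 0, 8, 0, -16/3, 0, 16/15, …
g: a_k = -3, -6, -6, -4, -2, -4/5, …
Sym-product of L_f,L_g gives L₀ (≤ ord 2).
L = 8 - 4·Dx + Dx^2  (order 2).
h: a_k = 0, -24, -48, -32, 0, 64/5, …
ICs: h(0) = 0, h′(0) = -24.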